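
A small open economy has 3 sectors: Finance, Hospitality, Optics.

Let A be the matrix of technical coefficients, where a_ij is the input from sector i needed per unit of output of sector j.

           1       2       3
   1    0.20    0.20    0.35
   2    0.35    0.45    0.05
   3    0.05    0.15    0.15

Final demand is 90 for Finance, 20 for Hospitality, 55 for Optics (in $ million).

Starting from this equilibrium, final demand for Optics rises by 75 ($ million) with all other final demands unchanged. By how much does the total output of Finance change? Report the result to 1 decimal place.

I − A =
  [   0.80    -0.20    -0.35]
  [  -0.35     0.55    -0.05]
  [  -0.05    -0.15     0.85]
Cofactors of I−A, C_ij = (−1)^(i+j)·(minor ij) (rows/columns in the sector order above):
  C_11 = (0.55)(0.85) − (-0.05)(-0.15) = 0.4600
  C_12 = −[(-0.35)(0.85) − (-0.05)(-0.05)] = 0.3000
  C_13 = (-0.35)(-0.15) − (0.55)(-0.05) = 0.0800
  C_21 = −[(-0.20)(0.85) − (-0.35)(-0.15)] = 0.2225
  C_22 = (0.80)(0.85) − (-0.35)(-0.05) = 0.6625
  C_23 = −[(0.80)(-0.15) − (-0.20)(-0.05)] = 0.1300
  C_31 = (-0.20)(-0.05) − (-0.35)(0.55) = 0.2025
  C_32 = −[(0.80)(-0.05) − (-0.35)(-0.35)] = 0.1625
  C_33 = (0.80)(0.55) − (-0.20)(-0.35) = 0.3700
det(I−A) = Σ_j (I−A)_1j·C_1j = (0.80)(0.4600) + (-0.20)(0.3000) + (-0.35)(0.0800) = 0.2800
adj(I−A) = Cᵀ =
  [ 0.4600   0.2225   0.2025]
  [ 0.3000   0.6625   0.1625]
  [ 0.0800   0.1300   0.3700]
(I − A)⁻¹ = adj(I−A) / det(I−A) ≈
  [   1.6429     0.7946     0.7232]
  [   1.0714     2.3661     0.5804]
  [   0.2857     0.4643     1.3214]
Δx = (I − A)⁻¹ Δd with Δd having +75 in the Optics component and 0 elsewhere.
So Δx_1 = L_13 · (+75), where L_13 = adj(I−A)_13 / det(I−A) = 0.2025 / 0.2800.
Δx_1 = 0.2025 × (+75) / 0.2800 = 15.1875 / 0.2800 ≈ 54.2.

Δx_1 = 54.2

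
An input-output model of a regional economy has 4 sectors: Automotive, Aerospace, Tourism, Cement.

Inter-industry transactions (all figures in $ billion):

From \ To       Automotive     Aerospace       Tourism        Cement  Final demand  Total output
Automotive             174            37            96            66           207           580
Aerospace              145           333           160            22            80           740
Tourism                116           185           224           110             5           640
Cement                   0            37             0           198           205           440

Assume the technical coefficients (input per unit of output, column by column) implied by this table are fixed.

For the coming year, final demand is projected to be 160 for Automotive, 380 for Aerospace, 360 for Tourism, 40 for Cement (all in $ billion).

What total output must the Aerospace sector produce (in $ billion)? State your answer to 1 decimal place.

x_2 = 1744.6

Technical coefficients a_ij = z_ij / X_j:
  a_11 = 174/580 = 0.30, a_21 = 145/580 = 0.25, a_31 = 116/580 = 0.20, a_41 = 0/580 = 0.00
  a_12 = 37/740 = 0.05, a_22 = 333/740 = 0.45, a_32 = 185/740 = 0.25, a_42 = 37/740 = 0.05
  a_13 = 96/640 = 0.15, a_23 = 160/640 = 0.25, a_33 = 224/640 = 0.35, a_43 = 0/640 = 0.00
  a_14 = 66/440 = 0.15, a_24 = 22/440 = 0.05, a_34 = 110/440 = 0.25, a_44 = 198/440 = 0.45
I − A =
  [   0.70    -0.05    -0.15    -0.15]
  [  -0.25     0.55    -0.25    -0.05]
  [  -0.20    -0.25     0.65    -0.25]
  [   0.00    -0.05     0.00     0.55]
Compute the cofactors C_ij = (−1)^(i+j)·(3×3 minor ij) of I−A; the adjugate is their transpose:
adj(I−A) = Cᵀ =
  [ 0.157500   0.045250   0.053750   0.071500]
  [ 0.116875   0.233750   0.116875   0.106250]
  [ 0.097500   0.112000   0.201250   0.128250]
  [ 0.010625   0.021250   0.010625   0.170000]
det(I−A) = Σ_j (I−A)_1j·C_1j = (0.70)(0.157500) + (-0.05)(0.116875) + (-0.15)(0.097500) + (-0.15)(0.010625) = 0.0881875
(I − A)⁻¹ = adj(I−A) / det(I−A) ≈
  [   1.7860     0.5131     0.6095     0.8108]
  [   1.3253     2.6506     1.3253     1.2048]
  [   1.1056     1.2700     2.2821     1.4543]
  [   0.1205     0.2410     0.1205     1.9277]
x = (I − A)⁻¹ d = adj(I−A)·d / det(I−A), with det(I−A) = 0.0881875:
  x_1 = (0.157500·160 + 0.045250·380 + 0.053750·360 + 0.071500·40) / 0.0881875 = 64.605 / 0.0881875 ≈ 732.6
  x_2 = (0.116875·160 + 0.233750·380 + 0.116875·360 + 0.106250·40) / 0.0881875 = 153.85 / 0.0881875 ≈ 1744.6
  x_3 = (0.097500·160 + 0.112000·380 + 0.201250·360 + 0.128250·40) / 0.0881875 = 135.74 / 0.0881875 ≈ 1539.2
  x_4 = (0.010625·160 + 0.021250·380 + 0.010625·360 + 0.170000·40) / 0.0881875 = 20.40 / 0.0881875 ≈ 231.3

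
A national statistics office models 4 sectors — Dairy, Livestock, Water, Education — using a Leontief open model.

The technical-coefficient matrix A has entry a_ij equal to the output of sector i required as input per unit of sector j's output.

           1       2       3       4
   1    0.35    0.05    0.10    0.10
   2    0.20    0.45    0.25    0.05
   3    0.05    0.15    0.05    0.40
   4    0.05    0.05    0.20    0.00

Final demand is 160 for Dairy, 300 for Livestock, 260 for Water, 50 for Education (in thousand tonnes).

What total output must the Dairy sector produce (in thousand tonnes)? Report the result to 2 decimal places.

I − A =
  [   0.65    -0.05    -0.10    -0.10]
  [  -0.20     0.55    -0.25    -0.05]
  [  -0.05    -0.15     0.95    -0.40]
  [  -0.05    -0.05    -0.20     1.00]
Compute the cofactors C_ij = (−1)^(i+j)·(3×3 minor ij) of I−A; the adjugate is their transpose:
adj(I−A) = Cᵀ =
  [ 0.432125   0.068250   0.080000   0.078625]
  [ 0.194375   0.552750   0.192000   0.123875]
  [ 0.072750   0.113500   0.342000   0.149750]
  [ 0.045875   0.053750   0.082000   0.299375]
det(I−A) = Σ_j (I−A)_1j·C_1j = (0.65)(0.432125) + (-0.05)(0.194375) + (-0.10)(0.072750) + (-0.10)(0.045875) = 0.2593
(I − A)⁻¹ = adj(I−A) / det(I−A) ≈
  [   1.6665     0.2632     0.3085     0.3032]
  [   0.7496     2.1317     0.7405     0.4777]
  [   0.2806     0.4377     1.3189     0.5775]
  [   0.1769     0.2073     0.3162     1.1546]
x = (I − A)⁻¹ d = adj(I−A)·d / det(I−A), with det(I−A) = 0.2593:
  x_1 = (0.432125·160 + 0.068250·300 + 0.080000·260 + 0.078625·50) / 0.2593 = 114.34625 / 0.2593 ≈ 440.98
  x_2 = (0.194375·160 + 0.552750·300 + 0.192000·260 + 0.123875·50) / 0.2593 = 253.03875 / 0.2593 ≈ 975.85
  x_3 = (0.072750·160 + 0.113500·300 + 0.342000·260 + 0.149750·50) / 0.2593 = 142.0975 / 0.2593 ≈ 548.00
  x_4 = (0.045875·160 + 0.053750·300 + 0.082000·260 + 0.299375·50) / 0.2593 = 59.75375 / 0.2593 ≈ 230.44

x_1 = 440.98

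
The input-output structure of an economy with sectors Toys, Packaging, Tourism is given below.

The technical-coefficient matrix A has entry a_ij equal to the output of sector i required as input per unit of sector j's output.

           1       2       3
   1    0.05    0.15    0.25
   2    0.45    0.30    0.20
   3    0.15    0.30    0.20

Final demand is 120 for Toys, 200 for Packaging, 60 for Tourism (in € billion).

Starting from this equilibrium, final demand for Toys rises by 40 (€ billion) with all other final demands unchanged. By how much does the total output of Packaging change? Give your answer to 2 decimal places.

I − A =
  [   0.95    -0.15    -0.25]
  [  -0.45     0.70    -0.20]
  [  -0.15    -0.30     0.80]
Cofactors of I−A, C_ij = (−1)^(i+j)·(minor ij) (rows/columns in the sector order above):
  C_11 = (0.70)(0.80) − (-0.20)(-0.30) = 0.5000
  C_12 = −[(-0.45)(0.80) − (-0.20)(-0.15)] = 0.3900
  C_13 = (-0.45)(-0.30) − (0.70)(-0.15) = 0.2400
  C_21 = −[(-0.15)(0.80) − (-0.25)(-0.30)] = 0.1950
  C_22 = (0.95)(0.80) − (-0.25)(-0.15) = 0.7225
  C_23 = −[(0.95)(-0.30) − (-0.15)(-0.15)] = 0.3075
  C_31 = (-0.15)(-0.20) − (-0.25)(0.70) = 0.2050
  C_32 = −[(0.95)(-0.20) − (-0.25)(-0.45)] = 0.3025
  C_33 = (0.95)(0.70) − (-0.15)(-0.45) = 0.5975
det(I−A) = Σ_j (I−A)_1j·C_1j = (0.95)(0.5000) + (-0.15)(0.3900) + (-0.25)(0.2400) = 0.3565
adj(I−A) = Cᵀ =
  [ 0.5000   0.1950   0.2050]
  [ 0.3900   0.7225   0.3025]
  [ 0.2400   0.3075   0.5975]
(I − A)⁻¹ = adj(I−A) / det(I−A) ≈
  [   1.4025     0.5470     0.5750]
  [   1.0940     2.0266     0.8485]
  [   0.6732     0.8626     1.6760]
Δx = (I − A)⁻¹ Δd with Δd having +40 in the Toys component and 0 elsewhere.
So Δx_2 = L_21 · (+40), where L_21 = adj(I−A)_21 / det(I−A) = 0.3900 / 0.3565.
Δx_2 = 0.3900 × (+40) / 0.3565 = 15.60 / 0.3565 ≈ 43.76.

Δx_2 = 43.76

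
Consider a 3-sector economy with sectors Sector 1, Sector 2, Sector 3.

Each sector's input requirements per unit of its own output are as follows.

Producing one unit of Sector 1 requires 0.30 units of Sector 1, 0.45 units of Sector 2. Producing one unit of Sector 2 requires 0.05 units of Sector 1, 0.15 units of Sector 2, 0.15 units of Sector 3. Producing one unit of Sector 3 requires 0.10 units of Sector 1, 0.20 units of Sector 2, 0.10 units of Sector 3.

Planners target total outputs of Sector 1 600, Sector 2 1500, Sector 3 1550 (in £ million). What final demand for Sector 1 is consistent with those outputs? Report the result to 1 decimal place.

d_1 = 190.0

I − A =
  [   0.70    -0.05    -0.10]
  [  -0.45     0.85    -0.20]
  [   0.00    -0.15     0.90]
d = (I − A) x:
  d_1 = (+0.70)·600 + (-0.05)·1500 + (-0.10)·1550 = 190.0
  d_2 = (-0.45)·600 + (+0.85)·1500 + (-0.20)·1550 = 695.0
  d_3 = (+0.00)·600 + (-0.15)·1500 + (+0.90)·1550 = 1170.0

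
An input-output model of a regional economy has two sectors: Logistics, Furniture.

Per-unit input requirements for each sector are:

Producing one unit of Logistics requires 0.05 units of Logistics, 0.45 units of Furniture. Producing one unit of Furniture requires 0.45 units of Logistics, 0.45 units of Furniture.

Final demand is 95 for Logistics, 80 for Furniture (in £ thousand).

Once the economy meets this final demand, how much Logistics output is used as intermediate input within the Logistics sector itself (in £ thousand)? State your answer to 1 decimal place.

I − A =
  [   0.95    -0.45]
  [  -0.45     0.55]
det(I−A) = (0.95)(0.55) − (-0.45)(-0.45) = 0.3200
adj(I−A) = [[0.55, 0.45], [0.45, 0.95]]
(I − A)⁻¹ = adj(I−A) / det(I−A) ≈
  [   1.7188     1.4063]
  [   1.4063     2.9688]
First solve x = (I − A)⁻¹ d = adj(I−A)·d / det(I−A); in particular x_1 = (0.55·95 + 0.45·80) / 0.3200 = 88.25 / 0.3200 ≈ 275.781.
Intermediate flow from 1 to 1: z_11 = a_11 · x_1 = 0.05 × 88.25 / 0.3200 = 4.4125 / 0.3200 ≈ 13.8.

z_11 = 13.8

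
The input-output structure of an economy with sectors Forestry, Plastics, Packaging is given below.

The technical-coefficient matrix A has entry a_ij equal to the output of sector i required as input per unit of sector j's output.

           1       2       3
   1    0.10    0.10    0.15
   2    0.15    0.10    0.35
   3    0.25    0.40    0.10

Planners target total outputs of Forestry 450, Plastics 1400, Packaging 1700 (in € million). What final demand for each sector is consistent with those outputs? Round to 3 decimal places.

I − A =
  [   0.90    -0.10    -0.15]
  [  -0.15     0.90    -0.35]
  [  -0.25    -0.40     0.90]
d = (I − A) x:
  d_1 = (+0.90)·450 + (-0.10)·1400 + (-0.15)·1700 = 10.000
  d_2 = (-0.15)·450 + (+0.90)·1400 + (-0.35)·1700 = 597.500
  d_3 = (-0.25)·450 + (-0.40)·1400 + (+0.90)·1700 = 857.500

d_1 = 10.000, d_2 = 597.500, d_3 = 857.500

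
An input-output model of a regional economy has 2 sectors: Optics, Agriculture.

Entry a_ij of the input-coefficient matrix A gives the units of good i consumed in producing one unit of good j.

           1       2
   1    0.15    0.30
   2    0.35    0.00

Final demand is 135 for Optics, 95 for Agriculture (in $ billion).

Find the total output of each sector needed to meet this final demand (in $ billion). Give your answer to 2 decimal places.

I − A =
  [   0.85    -0.30]
  [  -0.35     1.00]
det(I−A) = (0.85)(1.00) − (-0.30)(-0.35) = 0.7450
adj(I−A) = [[1.00, 0.30], [0.35, 0.85]]
(I − A)⁻¹ = adj(I−A) / det(I−A) ≈
  [   1.3423     0.4027]
  [   0.4698     1.1409]
x = (I − A)⁻¹ d = adj(I−A)·d / det(I−A), with det(I−A) = 0.7450:
  x_1 = (1.00·135 + 0.30·95) / 0.7450 = 163.50 / 0.7450 ≈ 219.46
  x_2 = (0.35·135 + 0.85·95) / 0.7450 = 128.00 / 0.7450 ≈ 171.81

x_1 = 219.46, x_2 = 171.81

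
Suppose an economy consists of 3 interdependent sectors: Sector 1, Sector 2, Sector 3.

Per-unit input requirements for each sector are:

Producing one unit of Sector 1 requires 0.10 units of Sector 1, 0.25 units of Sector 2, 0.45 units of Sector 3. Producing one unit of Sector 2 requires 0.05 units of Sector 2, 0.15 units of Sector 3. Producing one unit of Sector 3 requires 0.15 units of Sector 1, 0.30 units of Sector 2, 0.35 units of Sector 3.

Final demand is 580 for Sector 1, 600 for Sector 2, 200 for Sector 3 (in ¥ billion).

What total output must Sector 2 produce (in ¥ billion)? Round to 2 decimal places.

x_2 = 1222.33

I − A =
  [   0.90     0.00    -0.15]
  [  -0.25     0.95    -0.30]
  [  -0.45    -0.15     0.65]
Cofactors of I−A, C_ij = (−1)^(i+j)·(minor ij) (rows/columns in the sector order above):
  C_11 = (0.95)(0.65) − (-0.30)(-0.15) = 0.5725
  C_12 = −[(-0.25)(0.65) − (-0.30)(-0.45)] = 0.2975
  C_13 = (-0.25)(-0.15) − (0.95)(-0.45) = 0.4650
  C_21 = −[(0.00)(0.65) − (-0.15)(-0.15)] = 0.0225
  C_22 = (0.90)(0.65) − (-0.15)(-0.45) = 0.5175
  C_23 = −[(0.90)(-0.15) − (0.00)(-0.45)] = 0.1350
  C_31 = (0.00)(-0.30) − (-0.15)(0.95) = 0.1425
  C_32 = −[(0.90)(-0.30) − (-0.15)(-0.25)] = 0.3075
  C_33 = (0.90)(0.95) − (0.00)(-0.25) = 0.8550
det(I−A) = Σ_j (I−A)_1j·C_1j = (0.90)(0.5725) + (0.00)(0.2975) + (-0.15)(0.4650) = 0.4455
adj(I−A) = Cᵀ =
  [ 0.5725   0.0225   0.1425]
  [ 0.2975   0.5175   0.3075]
  [ 0.4650   0.1350   0.8550]
(I − A)⁻¹ = adj(I−A) / det(I−A) ≈
  [   1.2851     0.0505     0.3199]
  [   0.6678     1.1616     0.6902]
  [   1.0438     0.3030     1.9192]
x = (I − A)⁻¹ d = adj(I−A)·d / det(I−A), with det(I−A) = 0.4455:
  x_1 = (0.5725·580 + 0.0225·600 + 0.1425·200) / 0.4455 = 374.05 / 0.4455 ≈ 839.62
  x_2 = (0.2975·580 + 0.5175·600 + 0.3075·200) / 0.4455 = 544.55 / 0.4455 ≈ 1222.33
  x_3 = (0.4650·580 + 0.1350·600 + 0.8550·200) / 0.4455 = 521.70 / 0.4455 ≈ 1171.04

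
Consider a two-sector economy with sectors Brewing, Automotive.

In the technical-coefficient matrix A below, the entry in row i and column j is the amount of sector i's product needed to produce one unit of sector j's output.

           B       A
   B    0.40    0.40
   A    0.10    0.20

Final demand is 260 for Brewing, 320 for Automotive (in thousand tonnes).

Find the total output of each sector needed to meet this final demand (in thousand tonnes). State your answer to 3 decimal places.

x_B = 763.636, x_A = 495.455

I − A =
  [   0.60    -0.40]
  [  -0.10     0.80]
det(I−A) = (0.60)(0.80) − (-0.40)(-0.10) = 0.4400
adj(I−A) = [[0.80, 0.40], [0.10, 0.60]]
(I − A)⁻¹ = adj(I−A) / det(I−A) ≈
  [   1.8182     0.9091]
  [   0.2273     1.3636]
x = (I − A)⁻¹ d = adj(I−A)·d / det(I−A), with det(I−A) = 0.4400:
  x_B = (0.80·260 + 0.40·320) / 0.4400 = 336.00 / 0.4400 ≈ 763.636
  x_A = (0.10·260 + 0.60·320) / 0.4400 = 218.00 / 0.4400 ≈ 495.455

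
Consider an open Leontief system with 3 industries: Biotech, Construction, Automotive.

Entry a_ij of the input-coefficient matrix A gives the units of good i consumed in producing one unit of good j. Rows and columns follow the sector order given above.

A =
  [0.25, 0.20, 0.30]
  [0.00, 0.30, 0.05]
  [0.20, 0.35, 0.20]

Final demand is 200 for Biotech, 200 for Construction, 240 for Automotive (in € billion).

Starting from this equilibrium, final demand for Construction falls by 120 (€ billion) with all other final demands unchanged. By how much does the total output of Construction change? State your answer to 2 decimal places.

I − A =
  [   0.75    -0.20    -0.30]
  [   0.00     0.70    -0.05]
  [  -0.20    -0.35     0.80]
Cofactors of I−A, C_ij = (−1)^(i+j)·(minor ij) (rows/columns in the sector order above):
  C_11 = (0.70)(0.80) − (-0.05)(-0.35) = 0.5425
  C_12 = −[(0.00)(0.80) − (-0.05)(-0.20)] = 0.0100
  C_13 = (0.00)(-0.35) − (0.70)(-0.20) = 0.1400
  C_21 = −[(-0.20)(0.80) − (-0.30)(-0.35)] = 0.2650
  C_22 = (0.75)(0.80) − (-0.30)(-0.20) = 0.5400
  C_23 = −[(0.75)(-0.35) − (-0.20)(-0.20)] = 0.3025
  C_31 = (-0.20)(-0.05) − (-0.30)(0.70) = 0.2200
  C_32 = −[(0.75)(-0.05) − (-0.30)(0.00)] = 0.0375
  C_33 = (0.75)(0.70) − (-0.20)(0.00) = 0.5250
det(I−A) = Σ_j (I−A)_1j·C_1j = (0.75)(0.5425) + (-0.20)(0.0100) + (-0.30)(0.1400) = 0.362875
adj(I−A) = Cᵀ =
  [ 0.5425   0.2650   0.2200]
  [ 0.0100   0.5400   0.0375]
  [ 0.1400   0.3025   0.5250]
(I − A)⁻¹ = adj(I−A) / det(I−A) ≈
  [   1.4950     0.7303     0.6063]
  [   0.0276     1.4881     0.1033]
  [   0.3858     0.8336     1.4468]
Δx = (I − A)⁻¹ Δd with Δd having -120 in the Construction component and 0 elsewhere.
So Δx_2 = L_22 · (-120), where L_22 = adj(I−A)_22 / det(I−A) = 0.5400 / 0.362875.
Δx_2 = 0.5400 × (-120) / 0.362875 = -64.80 / 0.362875 ≈ -178.57.

Δx_2 = -178.57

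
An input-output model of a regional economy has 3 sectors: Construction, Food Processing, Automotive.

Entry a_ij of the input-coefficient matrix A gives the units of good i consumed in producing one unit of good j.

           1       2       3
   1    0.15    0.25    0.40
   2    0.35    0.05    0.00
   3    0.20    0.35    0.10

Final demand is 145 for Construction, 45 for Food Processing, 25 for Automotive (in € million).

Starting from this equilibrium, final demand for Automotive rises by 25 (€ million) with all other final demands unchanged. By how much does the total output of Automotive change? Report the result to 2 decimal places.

Δx_3 = 34.42

I − A =
  [   0.85    -0.25    -0.40]
  [  -0.35     0.95     0.00]
  [  -0.20    -0.35     0.90]
Cofactors of I−A, C_ij = (−1)^(i+j)·(minor ij) (rows/columns in the sector order above):
  C_11 = (0.95)(0.90) − (0.00)(-0.35) = 0.8550
  C_12 = −[(-0.35)(0.90) − (0.00)(-0.20)] = 0.3150
  C_13 = (-0.35)(-0.35) − (0.95)(-0.20) = 0.3125
  C_21 = −[(-0.25)(0.90) − (-0.40)(-0.35)] = 0.3650
  C_22 = (0.85)(0.90) − (-0.40)(-0.20) = 0.6850
  C_23 = −[(0.85)(-0.35) − (-0.25)(-0.20)] = 0.3475
  C_31 = (-0.25)(0.00) − (-0.40)(0.95) = 0.3800
  C_32 = −[(0.85)(0.00) − (-0.40)(-0.35)] = 0.1400
  C_33 = (0.85)(0.95) − (-0.25)(-0.35) = 0.7200
det(I−A) = Σ_j (I−A)_1j·C_1j = (0.85)(0.8550) + (-0.25)(0.3150) + (-0.40)(0.3125) = 0.5230
adj(I−A) = Cᵀ =
  [ 0.8550   0.3650   0.3800]
  [ 0.3150   0.6850   0.1400]
  [ 0.3125   0.3475   0.7200]
(I − A)⁻¹ = adj(I−A) / det(I−A) ≈
  [   1.6348     0.6979     0.7266]
  [   0.6023     1.3098     0.2677]
  [   0.5975     0.6644     1.3767]
Δx = (I − A)⁻¹ Δd with Δd having +25 in the Automotive component and 0 elsewhere.
So Δx_3 = L_33 · (+25), where L_33 = adj(I−A)_33 / det(I−A) = 0.7200 / 0.5230.
Δx_3 = 0.7200 × (+25) / 0.5230 = 18.00 / 0.5230 ≈ 34.42.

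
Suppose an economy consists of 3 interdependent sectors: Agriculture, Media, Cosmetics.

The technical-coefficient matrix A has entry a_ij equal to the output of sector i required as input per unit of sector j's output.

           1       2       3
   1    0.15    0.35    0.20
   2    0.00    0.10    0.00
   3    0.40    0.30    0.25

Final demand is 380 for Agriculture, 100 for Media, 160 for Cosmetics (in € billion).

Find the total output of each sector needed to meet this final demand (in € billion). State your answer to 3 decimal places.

I − A =
  [   0.85    -0.35    -0.20]
  [   0.00     0.90     0.00]
  [  -0.40    -0.30     0.75]
Cofactors of I−A, C_ij = (−1)^(i+j)·(minor ij) (rows/columns in the sector order above):
  C_11 = (0.90)(0.75) − (0.00)(-0.30) = 0.6750
  C_12 = −[(0.00)(0.75) − (0.00)(-0.40)] = 0.0000
  C_13 = (0.00)(-0.30) − (0.90)(-0.40) = 0.3600
  C_21 = −[(-0.35)(0.75) − (-0.20)(-0.30)] = 0.3225
  C_22 = (0.85)(0.75) − (-0.20)(-0.40) = 0.5575
  C_23 = −[(0.85)(-0.30) − (-0.35)(-0.40)] = 0.3950
  C_31 = (-0.35)(0.00) − (-0.20)(0.90) = 0.1800
  C_32 = −[(0.85)(0.00) − (-0.20)(0.00)] = 0.0000
  C_33 = (0.85)(0.90) − (-0.35)(0.00) = 0.7650
det(I−A) = Σ_j (I−A)_1j·C_1j = (0.85)(0.6750) + (-0.35)(0.0000) + (-0.20)(0.3600) = 0.50175
adj(I−A) = Cᵀ =
  [ 0.6750   0.3225   0.1800]
  [ 0.0000   0.5575   0.0000]
  [ 0.3600   0.3950   0.7650]
(I − A)⁻¹ = adj(I−A) / det(I−A) ≈
  [   1.3453     0.6428     0.3587]
  [   0.0000     1.1111     0.0000]
  [   0.7175     0.7872     1.5247]
x = (I − A)⁻¹ d = adj(I−A)·d / det(I−A), with det(I−A) = 0.50175:
  x_1 = (0.6750·380 + 0.3225·100 + 0.1800·160) / 0.50175 = 317.55 / 0.50175 ≈ 632.885
  x_2 = (0.0000·380 + 0.5575·100 + 0.0000·160) / 0.50175 = 55.75 / 0.50175 ≈ 111.111
  x_3 = (0.3600·380 + 0.3950·100 + 0.7650·160) / 0.50175 = 298.70 / 0.50175 ≈ 595.316

x_1 = 632.885, x_2 = 111.111, x_3 = 595.316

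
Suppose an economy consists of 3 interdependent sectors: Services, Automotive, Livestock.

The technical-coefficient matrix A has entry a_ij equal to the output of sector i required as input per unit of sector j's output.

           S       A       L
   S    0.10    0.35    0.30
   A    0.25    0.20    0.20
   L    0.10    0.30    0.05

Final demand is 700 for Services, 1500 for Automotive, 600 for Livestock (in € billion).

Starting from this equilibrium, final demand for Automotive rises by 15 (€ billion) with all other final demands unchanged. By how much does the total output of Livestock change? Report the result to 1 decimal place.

Δx_L = 9.3

I − A =
  [   0.90    -0.35    -0.30]
  [  -0.25     0.80    -0.20]
  [  -0.10    -0.30     0.95]
Cofactors of I−A, C_ij = (−1)^(i+j)·(minor ij) (rows/columns in the sector order above):
  C_11 = (0.80)(0.95) − (-0.20)(-0.30) = 0.7000
  C_12 = −[(-0.25)(0.95) − (-0.20)(-0.10)] = 0.2575
  C_13 = (-0.25)(-0.30) − (0.80)(-0.10) = 0.1550
  C_21 = −[(-0.35)(0.95) − (-0.30)(-0.30)] = 0.4225
  C_22 = (0.90)(0.95) − (-0.30)(-0.10) = 0.8250
  C_23 = −[(0.90)(-0.30) − (-0.35)(-0.10)] = 0.3050
  C_31 = (-0.35)(-0.20) − (-0.30)(0.80) = 0.3100
  C_32 = −[(0.90)(-0.20) − (-0.30)(-0.25)] = 0.2550
  C_33 = (0.90)(0.80) − (-0.35)(-0.25) = 0.6325
det(I−A) = Σ_j (I−A)_1j·C_1j = (0.90)(0.7000) + (-0.35)(0.2575) + (-0.30)(0.1550) = 0.493375
adj(I−A) = Cᵀ =
  [ 0.7000   0.4225   0.3100]
  [ 0.2575   0.8250   0.2550]
  [ 0.1550   0.3050   0.6325]
(I − A)⁻¹ = adj(I−A) / det(I−A) ≈
  [   1.4188     0.8563     0.6283]
  [   0.5219     1.6722     0.5168]
  [   0.3142     0.6182     1.2820]
Δx = (I − A)⁻¹ Δd with Δd having +15 in the Automotive component and 0 elsewhere.
So Δx_L = L_LA · (+15), where L_LA = adj(I−A)_LA / det(I−A) = 0.3050 / 0.493375.
Δx_L = 0.3050 × (+15) / 0.493375 = 4.575 / 0.493375 ≈ 9.3.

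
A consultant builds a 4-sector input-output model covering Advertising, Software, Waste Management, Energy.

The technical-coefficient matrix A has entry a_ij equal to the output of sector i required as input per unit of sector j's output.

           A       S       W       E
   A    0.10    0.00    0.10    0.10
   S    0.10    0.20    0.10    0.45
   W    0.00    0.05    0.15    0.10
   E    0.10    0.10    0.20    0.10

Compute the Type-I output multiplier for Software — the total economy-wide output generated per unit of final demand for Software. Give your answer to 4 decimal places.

I − A =
  [   0.90     0.00    -0.10    -0.10]
  [  -0.10     0.80    -0.10    -0.45]
  [   0.00    -0.05     0.85    -0.10]
  [  -0.10    -0.10    -0.20     0.90]
Compute the cofactors C_ij = (−1)^(i+j)·(3×3 minor ij) of I−A; the adjugate is their transpose:
adj(I−A) = Cᵀ =
  [ 0.54775   0.01500   0.08450   0.07775]
  [ 0.11375   0.66100   0.17650   0.36275]
  [ 0.01575   0.04900   0.59850   0.09275]
  [ 0.07700   0.08600   0.16200   0.60700]
det(I−A) = Σ_j (I−A)_1j·C_1j = (0.90)(0.54775) + (0.00)(0.11375) + (-0.10)(0.01575) + (-0.10)(0.07700) = 0.4837
(I − A)⁻¹ = adj(I−A) / det(I−A) ≈
  [   1.13242     0.03101     0.17470     0.16074]
  [   0.23517     1.36655     0.36490     0.74995]
  [   0.03256     0.10130     1.23734     0.19175]
  [   0.15919     0.17780     0.33492     1.25491]
The output multiplier for sector j is the column-j sum of the Leontief inverse (I − A)⁻¹ = adj(I−A) / det(I−A).
Column S of adj(I−A): (0.01500, 0.66100, 0.04900, 0.08600); det(I−A) = 0.4837.
m_S = (0.01500 + 0.66100 + 0.04900 + 0.08600) / 0.4837 = 0.811 / 0.4837 ≈ 1.6767.

m_S = 1.6767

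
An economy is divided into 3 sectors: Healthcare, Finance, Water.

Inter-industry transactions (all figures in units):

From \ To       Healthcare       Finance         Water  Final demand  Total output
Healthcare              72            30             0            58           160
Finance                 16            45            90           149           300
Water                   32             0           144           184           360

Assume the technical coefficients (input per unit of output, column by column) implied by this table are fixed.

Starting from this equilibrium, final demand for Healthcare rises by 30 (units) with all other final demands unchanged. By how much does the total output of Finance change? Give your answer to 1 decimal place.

Technical coefficients a_ij = z_ij / X_j:
  a_11 = 72/160 = 0.45, a_21 = 16/160 = 0.10, a_31 = 32/160 = 0.20
  a_12 = 30/300 = 0.10, a_22 = 45/300 = 0.15, a_32 = 0/300 = 0.00
  a_13 = 0/360 = 0.00, a_23 = 90/360 = 0.25, a_33 = 144/360 = 0.40
I − A =
  [   0.55    -0.10     0.00]
  [  -0.10     0.85    -0.25]
  [  -0.20     0.00     0.60]
Cofactors of I−A, C_ij = (−1)^(i+j)·(minor ij) (rows/columns in the sector order above):
  C_11 = (0.85)(0.60) − (-0.25)(0.00) = 0.5100
  C_12 = −[(-0.10)(0.60) − (-0.25)(-0.20)] = 0.1100
  C_13 = (-0.10)(0.00) − (0.85)(-0.20) = 0.1700
  C_21 = −[(-0.10)(0.60) − (0.00)(0.00)] = 0.0600
  C_22 = (0.55)(0.60) − (0.00)(-0.20) = 0.3300
  C_23 = −[(0.55)(0.00) − (-0.10)(-0.20)] = 0.0200
  C_31 = (-0.10)(-0.25) − (0.00)(0.85) = 0.0250
  C_32 = −[(0.55)(-0.25) − (0.00)(-0.10)] = 0.1375
  C_33 = (0.55)(0.85) − (-0.10)(-0.10) = 0.4575
det(I−A) = Σ_j (I−A)_1j·C_1j = (0.55)(0.5100) + (-0.10)(0.1100) + (0.00)(0.1700) = 0.2695
adj(I−A) = Cᵀ =
  [ 0.5100   0.0600   0.0250]
  [ 0.1100   0.3300   0.1375]
  [ 0.1700   0.0200   0.4575]
(I − A)⁻¹ = adj(I−A) / det(I−A) ≈
  [   1.8924     0.2226     0.0928]
  [   0.4082     1.2245     0.5102]
  [   0.6308     0.0742     1.6976]
Δx = (I − A)⁻¹ Δd with Δd having +30 in the Healthcare component and 0 elsewhere.
So Δx_2 = L_21 · (+30), where L_21 = adj(I−A)_21 / det(I−A) = 0.1100 / 0.2695.
Δx_2 = 0.1100 × (+30) / 0.2695 = 3.30 / 0.2695 ≈ 12.2.

Δx_2 = 12.2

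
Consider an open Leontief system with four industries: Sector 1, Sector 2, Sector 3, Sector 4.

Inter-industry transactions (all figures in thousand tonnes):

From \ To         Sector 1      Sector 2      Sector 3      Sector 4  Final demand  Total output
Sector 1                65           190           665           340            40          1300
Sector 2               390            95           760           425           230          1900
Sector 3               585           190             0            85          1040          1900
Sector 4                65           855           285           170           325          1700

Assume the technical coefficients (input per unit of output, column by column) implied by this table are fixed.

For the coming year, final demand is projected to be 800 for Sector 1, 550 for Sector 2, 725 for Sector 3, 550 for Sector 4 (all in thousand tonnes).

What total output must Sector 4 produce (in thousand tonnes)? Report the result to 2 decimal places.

x_4 = 2689.05

Technical coefficients a_ij = z_ij / X_j:
  a_11 = 65/1300 = 0.05, a_21 = 390/1300 = 0.30, a_31 = 585/1300 = 0.45, a_41 = 65/1300 = 0.05
  a_12 = 190/1900 = 0.10, a_22 = 95/1900 = 0.05, a_32 = 190/1900 = 0.10, a_42 = 855/1900 = 0.45
  a_13 = 665/1900 = 0.35, a_23 = 760/1900 = 0.40, a_33 = 0/1900 = 0.00, a_43 = 285/1900 = 0.15
  a_14 = 340/1700 = 0.20, a_24 = 425/1700 = 0.25, a_34 = 85/1700 = 0.05, a_44 = 170/1700 = 0.10
I − A =
  [   0.95    -0.10    -0.35    -0.20]
  [  -0.30     0.95    -0.40    -0.25]
  [  -0.45    -0.10     1.00    -0.05]
  [  -0.05    -0.45    -0.15     0.90]
Compute the cofactors C_ij = (−1)^(i+j)·(3×3 minor ij) of I−A; the adjugate is their transpose:
adj(I−A) = Cᵀ =
  [ 0.686625   0.221625   0.364125   0.234375]
  [ 0.460125   0.681750   0.481500   0.318375]
  [ 0.371500   0.187125   0.640625   0.170125]
  [ 0.330125   0.384375   0.367750   0.656375]
det(I−A) = Σ_j (I−A)_1j·C_1j = (0.95)(0.686625) + (-0.10)(0.460125) + (-0.35)(0.371500) + (-0.20)(0.330125) = 0.41023125
(I − A)⁻¹ = adj(I−A) / det(I−A) ≈
  [   1.6738     0.5402     0.8876     0.5713]
  [   1.1216     1.6619     1.1737     0.7761]
  [   0.9056     0.4561     1.5616     0.4147]
  [   0.8047     0.9370     0.8964     1.6000]
x = (I − A)⁻¹ d = adj(I−A)·d / det(I−A), with det(I−A) = 0.41023125:
  x_1 = (0.686625·800 + 0.221625·550 + 0.364125·725 + 0.234375·550) / 0.41023125 = 1064.090625 / 0.41023125 ≈ 2593.88
  x_2 = (0.460125·800 + 0.681750·550 + 0.481500·725 + 0.318375·550) / 0.41023125 = 1267.25625 / 0.41023125 ≈ 3089.13
  x_3 = (0.371500·800 + 0.187125·550 + 0.640625·725 + 0.170125·550) / 0.41023125 = 958.140625 / 0.41023125 ≈ 2335.61
  x_4 = (0.330125·800 + 0.384375·550 + 0.367750·725 + 0.656375·550) / 0.41023125 = 1103.13125 / 0.41023125 ≈ 2689.05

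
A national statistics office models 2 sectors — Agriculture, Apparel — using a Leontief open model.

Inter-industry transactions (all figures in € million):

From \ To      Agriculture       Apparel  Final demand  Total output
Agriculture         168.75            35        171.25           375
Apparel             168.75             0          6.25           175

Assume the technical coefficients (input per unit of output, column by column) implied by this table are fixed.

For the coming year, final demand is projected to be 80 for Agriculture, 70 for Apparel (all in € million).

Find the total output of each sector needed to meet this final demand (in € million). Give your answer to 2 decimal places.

x_1 = 204.35, x_2 = 161.96

Technical coefficients a_ij = z_ij / X_j:
  a_11 = 168.75/375 = 0.45, a_21 = 168.75/375 = 0.45
  a_12 = 35/175 = 0.20, a_22 = 0/175 = 0.00
I − A =
  [   0.55    -0.20]
  [  -0.45     1.00]
det(I−A) = (0.55)(1.00) − (-0.20)(-0.45) = 0.4600
adj(I−A) = [[1.00, 0.20], [0.45, 0.55]]
(I − A)⁻¹ = adj(I−A) / det(I−A) ≈
  [   2.1739     0.4348]
  [   0.9783     1.1957]
x = (I − A)⁻¹ d = adj(I−A)·d / det(I−A), with det(I−A) = 0.4600:
  x_1 = (1.00·80 + 0.20·70) / 0.4600 = 94.00 / 0.4600 ≈ 204.35
  x_2 = (0.45·80 + 0.55·70) / 0.4600 = 74.50 / 0.4600 ≈ 161.96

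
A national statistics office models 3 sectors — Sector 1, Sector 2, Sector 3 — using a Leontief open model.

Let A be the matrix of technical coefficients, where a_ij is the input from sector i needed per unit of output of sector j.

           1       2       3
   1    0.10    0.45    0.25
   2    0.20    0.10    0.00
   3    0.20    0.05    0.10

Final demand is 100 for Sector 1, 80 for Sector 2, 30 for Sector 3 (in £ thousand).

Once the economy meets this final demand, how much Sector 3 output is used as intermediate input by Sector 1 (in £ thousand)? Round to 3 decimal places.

I − A =
  [   0.90    -0.45    -0.25]
  [  -0.20     0.90     0.00]
  [  -0.20    -0.05     0.90]
Cofactors of I−A, C_ij = (−1)^(i+j)·(minor ij) (rows/columns in the sector order above):
  C_11 = (0.90)(0.90) − (0.00)(-0.05) = 0.8100
  C_12 = −[(-0.20)(0.90) − (0.00)(-0.20)] = 0.1800
  C_13 = (-0.20)(-0.05) − (0.90)(-0.20) = 0.1900
  C_21 = −[(-0.45)(0.90) − (-0.25)(-0.05)] = 0.4175
  C_22 = (0.90)(0.90) − (-0.25)(-0.20) = 0.7600
  C_23 = −[(0.90)(-0.05) − (-0.45)(-0.20)] = 0.1350
  C_31 = (-0.45)(0.00) − (-0.25)(0.90) = 0.2250
  C_32 = −[(0.90)(0.00) − (-0.25)(-0.20)] = 0.0500
  C_33 = (0.90)(0.90) − (-0.45)(-0.20) = 0.7200
det(I−A) = Σ_j (I−A)_1j·C_1j = (0.90)(0.8100) + (-0.45)(0.1800) + (-0.25)(0.1900) = 0.6005
adj(I−A) = Cᵀ =
  [ 0.8100   0.4175   0.2250]
  [ 0.1800   0.7600   0.0500]
  [ 0.1900   0.1350   0.7200]
(I − A)⁻¹ = adj(I−A) / det(I−A) ≈
  [   1.3489     0.6953     0.3747]
  [   0.2998     1.2656     0.0833]
  [   0.3164     0.2248     1.1990]
First solve x = (I − A)⁻¹ d = adj(I−A)·d / det(I−A); in particular x_1 = (0.8100·100 + 0.4175·80 + 0.2250·30) / 0.6005 = 121.15 / 0.6005 ≈ 201.74854.
Intermediate flow from 3 to 1: z_31 = a_31 · x_1 = 0.20 × 121.15 / 0.6005 = 24.23 / 0.6005 ≈ 40.350.

z_31 = 40.350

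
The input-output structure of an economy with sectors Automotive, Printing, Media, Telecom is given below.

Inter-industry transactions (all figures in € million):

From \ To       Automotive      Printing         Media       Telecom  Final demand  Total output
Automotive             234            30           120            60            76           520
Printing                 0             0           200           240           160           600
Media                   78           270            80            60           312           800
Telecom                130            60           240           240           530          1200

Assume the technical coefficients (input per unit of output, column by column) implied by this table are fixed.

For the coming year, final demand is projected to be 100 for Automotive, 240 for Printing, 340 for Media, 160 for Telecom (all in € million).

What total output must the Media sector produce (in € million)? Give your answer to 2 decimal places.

Technical coefficients a_ij = z_ij / X_j:
  a_11 = 234/520 = 0.45, a_21 = 0/520 = 0.00, a_31 = 78/520 = 0.15, a_41 = 130/520 = 0.25
  a_12 = 30/600 = 0.05, a_22 = 0/600 = 0.00, a_32 = 270/600 = 0.45, a_42 = 60/600 = 0.10
  a_13 = 120/800 = 0.15, a_23 = 200/800 = 0.25, a_33 = 80/800 = 0.10, a_43 = 240/800 = 0.30
  a_14 = 60/1200 = 0.05, a_24 = 240/1200 = 0.20, a_34 = 60/1200 = 0.05, a_44 = 240/1200 = 0.20
I − A =
  [   0.55    -0.05    -0.15    -0.05]
  [   0.00     1.00    -0.25    -0.20]
  [  -0.15    -0.45     0.90    -0.05]
  [  -0.25    -0.10    -0.30     0.80]
Compute the cofactors C_ij = (−1)^(i+j)·(3×3 minor ij) of I−A; the adjugate is their transpose:
adj(I−A) = Cᵀ =
  [ 0.568750   0.101250   0.146250   0.070000]
  [ 0.087125   0.354375   0.147375   0.103250]
  [ 0.152000   0.202500   0.414000   0.086000]
  [ 0.245625   0.151875   0.219375   0.408750]
det(I−A) = Σ_j (I−A)_1j·C_1j = (0.55)(0.568750) + (-0.05)(0.087125) + (-0.15)(0.152000) + (-0.05)(0.245625) = 0.273375
(I − A)⁻¹ = adj(I−A) / det(I−A) ≈
  [   2.0805     0.3704     0.5350     0.2561]
  [   0.3187     1.2963     0.5391     0.3777]
  [   0.5560     0.7407     1.5144     0.3146]
  [   0.8985     0.5556     0.8025     1.4952]
x = (I − A)⁻¹ d = adj(I−A)·d / det(I−A), with det(I−A) = 0.273375:
  x_1 = (0.568750·100 + 0.101250·240 + 0.146250·340 + 0.070000·160) / 0.273375 = 142.10 / 0.273375 ≈ 519.80
  x_2 = (0.087125·100 + 0.354375·240 + 0.147375·340 + 0.103250·160) / 0.273375 = 160.39 / 0.273375 ≈ 586.70
  x_3 = (0.152000·100 + 0.202500·240 + 0.414000·340 + 0.086000·160) / 0.273375 = 218.32 / 0.273375 ≈ 798.61
  x_4 = (0.245625·100 + 0.151875·240 + 0.219375·340 + 0.408750·160) / 0.273375 = 201.00 / 0.273375 ≈ 735.25

x_3 = 798.61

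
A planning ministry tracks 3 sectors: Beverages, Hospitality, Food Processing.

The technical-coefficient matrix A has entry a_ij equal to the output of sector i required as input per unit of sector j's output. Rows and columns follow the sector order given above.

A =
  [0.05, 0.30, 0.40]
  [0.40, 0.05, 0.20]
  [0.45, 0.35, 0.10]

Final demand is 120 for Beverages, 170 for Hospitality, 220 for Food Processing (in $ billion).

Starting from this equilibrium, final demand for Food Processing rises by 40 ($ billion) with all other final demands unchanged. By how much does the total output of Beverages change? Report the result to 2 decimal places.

Δx_B = 45.86

I − A =
  [   0.95    -0.30    -0.40]
  [  -0.40     0.95    -0.20]
  [  -0.45    -0.35     0.90]
Cofactors of I−A, C_ij = (−1)^(i+j)·(minor ij) (rows/columns in the sector order above):
  C_11 = (0.95)(0.90) − (-0.20)(-0.35) = 0.7850
  C_12 = −[(-0.40)(0.90) − (-0.20)(-0.45)] = 0.4500
  C_13 = (-0.40)(-0.35) − (0.95)(-0.45) = 0.5675
  C_21 = −[(-0.30)(0.90) − (-0.40)(-0.35)] = 0.4100
  C_22 = (0.95)(0.90) − (-0.40)(-0.45) = 0.6750
  C_23 = −[(0.95)(-0.35) − (-0.30)(-0.45)] = 0.4675
  C_31 = (-0.30)(-0.20) − (-0.40)(0.95) = 0.4400
  C_32 = −[(0.95)(-0.20) − (-0.40)(-0.40)] = 0.3500
  C_33 = (0.95)(0.95) − (-0.30)(-0.40) = 0.7825
det(I−A) = Σ_j (I−A)_1j·C_1j = (0.95)(0.7850) + (-0.30)(0.4500) + (-0.40)(0.5675) = 0.38375
adj(I−A) = Cᵀ =
  [ 0.7850   0.4100   0.4400]
  [ 0.4500   0.6750   0.3500]
  [ 0.5675   0.4675   0.7825]
(I − A)⁻¹ = adj(I−A) / det(I−A) ≈
  [   2.0456     1.0684     1.1466]
  [   1.1726     1.7590     0.9121]
  [   1.4788     1.2182     2.0391]
Δx = (I − A)⁻¹ Δd with Δd having +40 in the Food Processing component and 0 elsewhere.
So Δx_B = L_BF · (+40), where L_BF = adj(I−A)_BF / det(I−A) = 0.4400 / 0.38375.
Δx_B = 0.4400 × (+40) / 0.38375 = 17.60 / 0.38375 ≈ 45.86.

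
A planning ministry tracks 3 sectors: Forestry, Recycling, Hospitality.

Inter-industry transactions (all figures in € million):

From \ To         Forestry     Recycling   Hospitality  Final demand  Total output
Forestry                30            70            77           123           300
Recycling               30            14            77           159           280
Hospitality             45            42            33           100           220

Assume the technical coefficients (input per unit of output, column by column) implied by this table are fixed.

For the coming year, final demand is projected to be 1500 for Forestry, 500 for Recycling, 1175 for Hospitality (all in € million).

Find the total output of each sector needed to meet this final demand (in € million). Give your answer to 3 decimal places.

x_1 = 2980.508, x_2 = 1650.424, x_3 = 2199.576

Technical coefficients a_ij = z_ij / X_j:
  a_11 = 30/300 = 0.10, a_21 = 30/300 = 0.10, a_31 = 45/300 = 0.15
  a_12 = 70/280 = 0.25, a_22 = 14/280 = 0.05, a_32 = 42/280 = 0.15
  a_13 = 77/220 = 0.35, a_23 = 77/220 = 0.35, a_33 = 33/220 = 0.15
I − A =
  [   0.90    -0.25    -0.35]
  [  -0.10     0.95    -0.35]
  [  -0.15    -0.15     0.85]
Cofactors of I−A, C_ij = (−1)^(i+j)·(minor ij) (rows/columns in the sector order above):
  C_11 = (0.95)(0.85) − (-0.35)(-0.15) = 0.7550
  C_12 = −[(-0.10)(0.85) − (-0.35)(-0.15)] = 0.1375
  C_13 = (-0.10)(-0.15) − (0.95)(-0.15) = 0.1575
  C_21 = −[(-0.25)(0.85) − (-0.35)(-0.15)] = 0.2650
  C_22 = (0.90)(0.85) − (-0.35)(-0.15) = 0.7125
  C_23 = −[(0.90)(-0.15) − (-0.25)(-0.15)] = 0.1725
  C_31 = (-0.25)(-0.35) − (-0.35)(0.95) = 0.4200
  C_32 = −[(0.90)(-0.35) − (-0.35)(-0.10)] = 0.3500
  C_33 = (0.90)(0.95) − (-0.25)(-0.10) = 0.8300
det(I−A) = Σ_j (I−A)_1j·C_1j = (0.90)(0.7550) + (-0.25)(0.1375) + (-0.35)(0.1575) = 0.5900
adj(I−A) = Cᵀ =
  [ 0.7550   0.2650   0.4200]
  [ 0.1375   0.7125   0.3500]
  [ 0.1575   0.1725   0.8300]
(I − A)⁻¹ = adj(I−A) / det(I−A) ≈
  [   1.2797     0.4492     0.7119]
  [   0.2331     1.2076     0.5932]
  [   0.2669     0.2924     1.4068]
x = (I − A)⁻¹ d = adj(I−A)·d / det(I−A), with det(I−A) = 0.5900:
  x_1 = (0.7550·1500 + 0.2650·500 + 0.4200·1175) / 0.5900 = 1758.50 / 0.5900 ≈ 2980.508
  x_2 = (0.1375·1500 + 0.7125·500 + 0.3500·1175) / 0.5900 = 973.75 / 0.5900 ≈ 1650.424
  x_3 = (0.1575·1500 + 0.1725·500 + 0.8300·1175) / 0.5900 = 1297.75 / 0.5900 ≈ 2199.576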